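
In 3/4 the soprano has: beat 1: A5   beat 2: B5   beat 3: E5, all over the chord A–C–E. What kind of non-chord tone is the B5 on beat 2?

Escape tone.

The harmony at that moment is A minor triad (A, C, E); B5 is not a chord tone.
It is approached by step up from A5 and left by leap down to E5.
Step in, leap out, on a weak beat — an escape tone.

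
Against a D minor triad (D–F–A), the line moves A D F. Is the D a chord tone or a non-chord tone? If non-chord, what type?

Chord tone (the root of D minor triad).

D minor triad contains D, F, A; D is the root, so it is a chord tone.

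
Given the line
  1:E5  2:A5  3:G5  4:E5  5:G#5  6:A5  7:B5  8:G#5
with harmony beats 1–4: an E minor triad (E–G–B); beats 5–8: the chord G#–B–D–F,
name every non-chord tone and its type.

The harmony at that moment is E minor triad (E, G, B); A5 is not a chord tone.
It is approached by leap up from E5 and left by step down to G5.
Leap in, step out — an appoggiatura.
The harmony at that moment is G# diminished seventh chord (G#, B, D, F); A5 is not a chord tone.
It is approached by step up from G#5 and left by step up to B5.
Step in, step out in the same direction — a passing tone.

A5 (beat 2) — appoggiatura; A5 (beat 6) — passing tone.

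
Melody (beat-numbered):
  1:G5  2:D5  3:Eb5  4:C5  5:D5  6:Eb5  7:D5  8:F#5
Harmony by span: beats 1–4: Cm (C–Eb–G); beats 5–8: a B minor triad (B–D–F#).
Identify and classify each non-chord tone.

D5 (beat 2) — appoggiatura; Eb5 (beat 6) — neighbor tone.

The harmony at that moment is C minor triad (C, Eb, G); D5 is not a chord tone.
It is approached by leap down from G5 and left by step up to Eb5.
Leap in, step out — an appoggiatura.
The harmony at that moment is B minor triad (B, D, F#); Eb5 is not a chord tone.
It is approached by step up from D5 and left by step down to D5.
Step away and step back to the same note — a neighbor tone (upper neighbor).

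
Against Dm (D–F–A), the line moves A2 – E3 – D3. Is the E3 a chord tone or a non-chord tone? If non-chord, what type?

Non-chord tone — an appoggiatura.

The harmony at that moment is D minor triad (D, F, A); E3 is not a chord tone.
It is approached by leap up from A2 and left by step down to D3.
Leap in, step out — an appoggiatura.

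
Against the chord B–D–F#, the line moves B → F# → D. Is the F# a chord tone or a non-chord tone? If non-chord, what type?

B minor triad contains B, D, F#; F# is the fifth, so it is a chord tone.

Chord tone (the fifth of B minor triad).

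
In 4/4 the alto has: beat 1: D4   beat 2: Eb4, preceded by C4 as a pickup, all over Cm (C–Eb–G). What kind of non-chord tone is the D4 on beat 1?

Passing tone.

The harmony at that moment is C minor triad (C, Eb, G); D4 is not a chord tone.
It is approached by step up from C4 and left by step up to Eb4.
Step in, step out in the same direction — a passing tone.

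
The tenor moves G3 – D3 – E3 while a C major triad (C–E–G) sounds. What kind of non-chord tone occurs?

D3 is an appoggiatura.

The harmony at that moment is C major triad (C, E, G); D3 is not a chord tone.
It is approached by leap down from G3 and left by step up to E3.
Leap in, step out — an appoggiatura.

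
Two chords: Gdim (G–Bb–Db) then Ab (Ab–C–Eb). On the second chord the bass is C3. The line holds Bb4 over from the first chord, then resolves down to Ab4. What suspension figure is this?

7–6 suspension.

At the second chord the bass is C3. The suspended Bb4 lies a seventh above the bass; after resolving down by step to Ab4, the interval above the bass becomes a sixth.
Suspension figures are named by those two intervals: 7–6.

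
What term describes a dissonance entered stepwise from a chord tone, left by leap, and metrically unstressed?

Escape tone.

Approach: by step. Departure: by leap. Metric position: weak.
Step in, leap out, from a weak position — an escape tone (échappée). (It is the mirror image of the appoggiatura, which leaps in and steps out on a strong beat.)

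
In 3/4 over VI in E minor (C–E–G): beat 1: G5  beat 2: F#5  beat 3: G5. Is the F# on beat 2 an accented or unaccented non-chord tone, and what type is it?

Unaccented neighbor tone.

The harmony at that moment is C major triad (C, E, G); F#5 is not a chord tone.
It is approached by step down from G5 and left by step up to G5.
Step away and step back to the same note — a neighbor tone (lower neighbor).
It falls on a weak beat, so it is unaccented.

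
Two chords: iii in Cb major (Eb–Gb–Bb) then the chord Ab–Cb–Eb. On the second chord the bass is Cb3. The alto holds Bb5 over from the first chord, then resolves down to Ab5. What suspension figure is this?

At the second chord the bass is Cb3. The suspended Bb5 lies a seventh above the bass; after resolving down by step to Ab5, the interval above the bass becomes a sixth.
Suspension figures are named by those two intervals: 7–6.

7–6 suspension.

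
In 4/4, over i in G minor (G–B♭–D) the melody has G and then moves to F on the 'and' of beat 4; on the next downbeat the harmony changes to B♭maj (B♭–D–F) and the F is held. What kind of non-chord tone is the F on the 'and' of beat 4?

The harmony at that moment is G minor triad (G, B♭, D); F is not a chord tone.
It is approached by step down from G and then sustained as the same pitch into the next harmony.
Arriving early and becoming a chord tone when the harmony changes — an anticipation.

Anticipation.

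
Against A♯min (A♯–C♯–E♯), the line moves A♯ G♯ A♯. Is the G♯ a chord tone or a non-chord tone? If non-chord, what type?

The harmony at that moment is A♯ minor triad (A♯, C♯, E♯); G♯ is not a chord tone.
It is approached by step down from A♯ and left by step up to A♯.
Step away and step back to the same note — a neighbor tone (lower neighbor).

Non-chord tone — a neighbor tone.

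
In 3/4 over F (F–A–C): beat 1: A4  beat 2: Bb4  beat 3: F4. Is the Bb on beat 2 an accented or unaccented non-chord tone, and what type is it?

Unaccented escape tone.

The harmony at that moment is F major triad (F, A, C); Bb4 is not a chord tone.
It is approached by step up from A4 and left by leap down to F4.
Step in, leap out — an escape tone.
It falls on a weak beat, so it is unaccented.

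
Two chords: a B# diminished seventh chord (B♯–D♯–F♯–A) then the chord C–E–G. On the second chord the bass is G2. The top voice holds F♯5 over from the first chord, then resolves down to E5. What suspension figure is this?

At the second chord the bass is G2. The suspended F♯5 lies a seventh above the bass; after resolving down by step to E5, the interval above the bass becomes a sixth.
Suspension figures are named by those two intervals: 7–6.

7–6 suspension.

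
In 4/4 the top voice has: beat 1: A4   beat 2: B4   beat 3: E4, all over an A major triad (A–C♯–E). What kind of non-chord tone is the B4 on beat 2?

The harmony at that moment is A major triad (A, C♯, E); B4 is not a chord tone.
It is approached by step up from A4 and left by leap down to E4.
Step in, leap out, on a weak beat — an escape tone.

Escape tone.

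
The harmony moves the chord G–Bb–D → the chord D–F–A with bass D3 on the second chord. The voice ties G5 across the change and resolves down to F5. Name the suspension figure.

At the second chord the bass is D3. The suspended G5 lies a fourth above the bass; after resolving down by step to F5, the interval above the bass becomes a third.
Suspension figures are named by those two intervals: 4–3.

4–3 suspension.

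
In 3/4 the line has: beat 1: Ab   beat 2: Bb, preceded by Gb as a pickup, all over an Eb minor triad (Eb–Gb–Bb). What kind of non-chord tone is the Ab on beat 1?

The harmony at that moment is Eb minor triad (Eb, Gb, Bb); Ab is not a chord tone.
It is approached by step up from Gb and left by step up to Bb.
Step in, step out in the same direction — a passing tone.

Passing tone.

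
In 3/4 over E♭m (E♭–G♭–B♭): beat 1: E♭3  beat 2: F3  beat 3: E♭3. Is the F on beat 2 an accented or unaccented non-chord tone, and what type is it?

The harmony at that moment is E♭ minor triad (E♭, G♭, B♭); F3 is not a chord tone.
It is approached by step up from E♭3 and left by step down to E♭3.
Step away and step back to the same note — a neighbor tone (upper neighbor).
It falls on a weak beat, so it is unaccented.

Unaccented neighbor tone.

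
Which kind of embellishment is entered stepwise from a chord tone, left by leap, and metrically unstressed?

Approach: by step. Departure: by leap. Metric position: weak.
Step in, leap out, from a weak position — an escape tone (échappée). (It is the mirror image of the appoggiatura, which leaps in and steps out on a strong beat.)

Escape tone.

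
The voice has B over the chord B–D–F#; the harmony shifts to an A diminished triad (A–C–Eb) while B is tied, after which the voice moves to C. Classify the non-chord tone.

B is a retardation.

The harmony at that moment is A diminished triad (A, C, Eb); B is not a chord tone.
It is held over (the same pitch as the preceding B) and left by step up to C.
Held over from the previous chord and resolving up by step — a retardation.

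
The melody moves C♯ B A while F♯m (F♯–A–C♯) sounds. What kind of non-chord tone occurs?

The harmony at that moment is F♯ minor triad (F♯, A, C♯); B is not a chord tone.
It is approached by step down from C♯ and left by step down to A.
Step in, step out in the same direction — a passing tone.

B is a passing tone.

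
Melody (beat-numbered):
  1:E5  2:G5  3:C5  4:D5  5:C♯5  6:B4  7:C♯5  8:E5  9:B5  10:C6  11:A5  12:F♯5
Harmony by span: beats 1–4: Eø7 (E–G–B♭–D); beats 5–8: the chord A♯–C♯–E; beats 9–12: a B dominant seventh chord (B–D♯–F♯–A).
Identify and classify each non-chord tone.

C5 (beat 3) — appoggiatura; B4 (beat 6) — neighbor tone; C6 (beat 10) — escape tone.

The harmony at that moment is E half-diminished seventh chord (E, G, B♭, D); C5 is not a chord tone.
It is approached by leap down from G5 and left by step up to D5.
Leap in, step out — an appoggiatura.
The harmony at that moment is A♯ diminished triad (A♯, C♯, E); B4 is not a chord tone.
It is approached by step down from C♯5 and left by step up to C♯5.
Step away and step back to the same note — a neighbor tone (lower neighbor).
The harmony at that moment is B dominant seventh chord (B, D♯, F♯, A); C6 is not a chord tone.
It is approached by step up from B5 and left by leap down to A5.
Step in, leap out — an escape tone.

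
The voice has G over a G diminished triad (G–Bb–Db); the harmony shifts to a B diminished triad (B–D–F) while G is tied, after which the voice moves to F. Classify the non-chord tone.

G is a suspension.

The harmony at that moment is B diminished triad (B, D, F); G is not a chord tone.
It is held over (the same pitch as the preceding G) and left by step down to F.
Held over from the previous chord and resolving down by step — a suspension.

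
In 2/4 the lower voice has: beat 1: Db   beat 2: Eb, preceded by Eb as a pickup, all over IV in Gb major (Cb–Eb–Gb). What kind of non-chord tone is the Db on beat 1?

The harmony at that moment is Cb major triad (Cb, Eb, Gb); Db is not a chord tone.
It is approached by step down from Eb and left by step up to Eb.
Step away and step back to the same note — a neighbor tone (lower neighbor).

Lower neighbor tone.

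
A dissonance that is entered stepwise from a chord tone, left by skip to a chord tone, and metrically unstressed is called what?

Approach: by step. Departure: by leap. Metric position: weak.
Step in, leap out, from a weak position — an escape tone (échappée). (It is the mirror image of the appoggiatura, which leaps in and steps out on a strong beat.)

Escape tone.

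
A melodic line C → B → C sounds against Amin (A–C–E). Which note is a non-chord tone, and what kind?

The harmony at that moment is A minor triad (A, C, E); B is not a chord tone.
It is approached by step down from C and left by step up to C.
Step away and step back to the same note — a neighbor tone (lower neighbor).

B is a neighbor tone.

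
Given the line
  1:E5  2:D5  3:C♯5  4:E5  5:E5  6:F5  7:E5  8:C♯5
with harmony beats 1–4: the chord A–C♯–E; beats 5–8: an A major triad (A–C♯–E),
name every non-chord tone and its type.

The harmony at that moment is A major triad (A, C♯, E); D5 is not a chord tone.
It is approached by step down from E5 and left by step down to C♯5.
Step in, step out in the same direction — a passing tone.
The harmony at that moment is A major triad (A, C♯, E); F5 is not a chord tone.
It is approached by step up from E5 and left by step down to E5.
Step away and step back to the same note — a neighbor tone (upper neighbor).

D5 (beat 2) — passing tone; F5 (beat 6) — neighbor tone.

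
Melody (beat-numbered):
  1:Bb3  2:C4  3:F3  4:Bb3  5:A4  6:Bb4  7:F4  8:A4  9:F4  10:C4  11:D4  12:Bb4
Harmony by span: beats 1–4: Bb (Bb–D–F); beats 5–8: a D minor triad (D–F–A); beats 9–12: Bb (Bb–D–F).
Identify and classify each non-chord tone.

The harmony at that moment is Bb major triad (Bb, D, F); C4 is not a chord tone.
It is approached by step up from Bb3 and left by leap down to F3.
Step in, leap out — an escape tone.
The harmony at that moment is D minor triad (D, F, A); Bb4 is not a chord tone.
It is approached by step up from A4 and left by leap down to F4.
Step in, leap out — an escape tone.
The harmony at that moment is Bb major triad (Bb, D, F); C4 is not a chord tone.
It is approached by leap down from F4 and left by step up to D4.
Leap in, step out — an appoggiatura.

C4 (beat 2) — escape tone; Bb4 (beat 6) — escape tone; C4 (beat 10) — appoggiatura.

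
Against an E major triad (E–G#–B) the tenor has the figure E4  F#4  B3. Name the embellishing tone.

F#4 is an escape tone.

The harmony at that moment is E major triad (E, G#, B); F#4 is not a chord tone.
It is approached by step up from E4 and left by leap down to B3.
Step in, leap out — an escape tone.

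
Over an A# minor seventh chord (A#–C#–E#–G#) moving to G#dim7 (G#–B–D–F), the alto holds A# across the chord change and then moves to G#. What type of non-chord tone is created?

The harmony at that moment is G# diminished seventh chord (G#, B, D, F); A# is not a chord tone.
It is held over (the same pitch as the preceding A#) and left by step down to G#.
Held over from the previous chord and resolving down by step — a suspension.

A# is a suspension.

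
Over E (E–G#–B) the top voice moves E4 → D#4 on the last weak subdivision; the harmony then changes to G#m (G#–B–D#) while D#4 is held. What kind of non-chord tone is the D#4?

D#4 is an anticipation.

The harmony at that moment is E major triad (E, G#, B); D#4 is not a chord tone.
It is approached by step down from E4 and then sustained as the same pitch into the next harmony.
Arriving early and becoming a chord tone when the harmony changes — an anticipation.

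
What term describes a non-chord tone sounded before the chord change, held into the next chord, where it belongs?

Anticipation.

Approach: ahead of the chord change (typically by step), so it is dissonant against the current harmony. Departure: none — the same pitch is restated or held and is a chord tone of the new harmony.
Dissonant first, consonant once the harmony catches up: the note simply arrives early — an anticipation. (The reverse timing, consonant first and dissonant after the change, would be a suspension or retardation.)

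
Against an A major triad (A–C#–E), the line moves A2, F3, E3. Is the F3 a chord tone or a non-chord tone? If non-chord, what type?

Non-chord tone — an appoggiatura.

The harmony at that moment is A major triad (A, C#, E); F3 is not a chord tone.
It is approached by leap up from A2 and left by step down to E3.
Leap in, step out — an appoggiatura.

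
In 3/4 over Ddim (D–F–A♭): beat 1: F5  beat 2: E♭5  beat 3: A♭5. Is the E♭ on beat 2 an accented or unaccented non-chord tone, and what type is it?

The harmony at that moment is D diminished triad (D, F, A♭); E♭5 is not a chord tone.
It is approached by step down from F5 and left by leap up to A♭5.
Step in, leap out — an escape tone.
It falls on a weak beat, so it is unaccented.

Unaccented escape tone.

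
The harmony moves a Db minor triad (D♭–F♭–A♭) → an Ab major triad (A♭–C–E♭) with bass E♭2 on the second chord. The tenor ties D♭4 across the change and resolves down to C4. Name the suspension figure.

At the second chord the bass is E♭2. The suspended D♭4 lies a seventh above the bass; after resolving down by step to C4, the interval above the bass becomes a sixth.
Suspension figures are named by those two intervals: 7–6.

7–6 suspension.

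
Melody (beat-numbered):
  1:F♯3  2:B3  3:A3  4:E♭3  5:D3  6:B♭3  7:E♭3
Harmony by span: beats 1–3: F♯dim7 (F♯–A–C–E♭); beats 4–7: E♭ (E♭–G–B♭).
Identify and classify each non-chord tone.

B3 (beat 2) — appoggiatura; D3 (beat 5) — escape tone.

The harmony at that moment is F♯ diminished seventh chord (F♯, A, C, E♭); B3 is not a chord tone.
It is approached by leap up from F♯3 and left by step down to A3.
Leap in, step out — an appoggiatura.
The harmony at that moment is E♭ major triad (E♭, G, B♭); D3 is not a chord tone.
It is approached by step down from E♭3 and left by leap up to B♭3.
Step in, leap out — an escape tone.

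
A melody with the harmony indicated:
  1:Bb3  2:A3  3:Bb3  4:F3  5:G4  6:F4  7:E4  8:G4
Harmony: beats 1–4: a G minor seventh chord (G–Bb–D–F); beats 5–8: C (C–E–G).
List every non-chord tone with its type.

The harmony at that moment is G minor seventh chord (G, Bb, D, F); A3 is not a chord tone.
It is approached by step down from Bb3 and left by step up to Bb3.
Step away and step back to the same note — a neighbor tone (lower neighbor).
The harmony at that moment is C major triad (C, E, G); F4 is not a chord tone.
It is approached by step down from G4 and left by step down to E4.
Step in, step out in the same direction — a passing tone.

A3 (beat 2) — neighbor tone; F4 (beat 6) — passing tone.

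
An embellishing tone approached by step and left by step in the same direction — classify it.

Passing tone.

Approach: by step. Departure: by step, continuing in the same direction.
Stepwise on both sides with no change of direction means the note fills in the space between two different chord tones — a passing tone. (Had it turned back to its starting note it would be a neighbor tone instead.)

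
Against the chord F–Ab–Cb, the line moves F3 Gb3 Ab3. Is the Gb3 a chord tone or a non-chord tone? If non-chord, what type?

Non-chord tone — a passing tone.

The harmony at that moment is F diminished triad (F, Ab, Cb); Gb3 is not a chord tone.
It is approached by step up from F3 and left by step up to Ab3.
Step in, step out in the same direction — a passing tone.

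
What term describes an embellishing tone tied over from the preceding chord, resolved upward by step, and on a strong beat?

Retardation.

Approach: by preparation — the pitch is first a chord tone, then held (tied or repeated) while the harmony changes under it. Departure: up by step. Metric position: strong.
A prepared dissonance that resolves upward by step — a retardation. (The same figure resolving downward would be a suspension.)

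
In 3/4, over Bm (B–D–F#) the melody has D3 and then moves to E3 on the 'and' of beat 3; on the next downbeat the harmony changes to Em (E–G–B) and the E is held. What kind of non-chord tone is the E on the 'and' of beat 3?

Anticipation.

The harmony at that moment is B minor triad (B, D, F#); E3 is not a chord tone.
It is approached by step up from D3 and then sustained as the same pitch into the next harmony.
Arriving early and becoming a chord tone when the harmony changes — an anticipation.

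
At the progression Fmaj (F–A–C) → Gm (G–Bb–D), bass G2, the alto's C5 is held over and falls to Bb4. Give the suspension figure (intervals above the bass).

At the second chord the bass is G2. The suspended C5 lies a fourth above the bass; after resolving down by step to Bb4, the interval above the bass becomes a third.
Suspension figures are named by those two intervals: 4–3.

4–3 suspension.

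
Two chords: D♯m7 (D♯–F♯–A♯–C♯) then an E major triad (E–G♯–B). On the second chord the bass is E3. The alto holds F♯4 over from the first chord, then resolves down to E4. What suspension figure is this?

At the second chord the bass is E3. The suspended F♯4 lies a ninth above the bass; after resolving down by step to E4, the interval above the bass becomes an octave.
Suspension figures are named by those two intervals: 9–8.

9–8 suspension.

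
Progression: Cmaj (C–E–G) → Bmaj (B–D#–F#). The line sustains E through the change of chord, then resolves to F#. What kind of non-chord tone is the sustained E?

The harmony at that moment is B major triad (B, D#, F#); E is not a chord tone.
It is held over (the same pitch as the preceding E) and left by step up to F#.
Held over from the previous chord and resolving up by step — a retardation.

E is a retardation.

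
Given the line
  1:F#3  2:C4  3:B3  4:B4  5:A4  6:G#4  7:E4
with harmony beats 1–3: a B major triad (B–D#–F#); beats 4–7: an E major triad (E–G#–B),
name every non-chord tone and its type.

The harmony at that moment is B major triad (B, D#, F#); C4 is not a chord tone.
It is approached by leap up from F#3 and left by step down to B3.
Leap in, step out — an appoggiatura.
The harmony at that moment is E major triad (E, G#, B); A4 is not a chord tone.
It is approached by step down from B4 and left by step down to G#4.
Step in, step out in the same direction — a passing tone.

C4 (beat 2) — appoggiatura; A4 (beat 5) — passing tone.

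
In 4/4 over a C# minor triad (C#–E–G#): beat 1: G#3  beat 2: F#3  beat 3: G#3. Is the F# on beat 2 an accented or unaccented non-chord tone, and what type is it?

Unaccented neighbor tone.

The harmony at that moment is C# minor triad (C#, E, G#); F#3 is not a chord tone.
It is approached by step down from G#3 and left by step up to G#3.
Step away and step back to the same note — a neighbor tone (lower neighbor).
It falls on a weak beat, so it is unaccented.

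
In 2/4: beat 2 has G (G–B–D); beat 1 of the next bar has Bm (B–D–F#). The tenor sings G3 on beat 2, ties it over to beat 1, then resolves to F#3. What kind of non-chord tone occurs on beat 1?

The harmony at that moment is B minor triad (B, D, F#); G3 is not a chord tone.
It is held over (the same pitch as the preceding G3) and left by step down to F#3.
Held over from the previous chord and resolving down by step — a suspension.

Suspension.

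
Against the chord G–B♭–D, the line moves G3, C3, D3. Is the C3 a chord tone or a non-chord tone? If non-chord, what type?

Non-chord tone — an appoggiatura.

The harmony at that moment is G minor triad (G, B♭, D); C3 is not a chord tone.
It is approached by leap down from G3 and left by step up to D3.
Leap in, step out — an appoggiatura.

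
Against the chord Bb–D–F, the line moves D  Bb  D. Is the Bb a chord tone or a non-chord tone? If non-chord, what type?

Chord tone (the root of Bb major triad).

Bb major triad contains Bb, D, F; Bb is the root, so it is a chord tone.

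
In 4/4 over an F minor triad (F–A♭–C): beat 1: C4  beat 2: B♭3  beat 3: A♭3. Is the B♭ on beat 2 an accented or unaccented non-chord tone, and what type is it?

The harmony at that moment is F minor triad (F, A♭, C); B♭3 is not a chord tone.
It is approached by step down from C4 and left by step down to A♭3.
Step in, step out in the same direction — a passing tone.
It falls on a weak beat, so it is unaccented.

Unaccented passing tone.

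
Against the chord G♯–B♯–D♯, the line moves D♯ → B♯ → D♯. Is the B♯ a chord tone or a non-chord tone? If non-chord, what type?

Chord tone (the third of G# major triad).

G# major triad contains G♯, B♯, D♯; B♯ is the third, so it is a chord tone.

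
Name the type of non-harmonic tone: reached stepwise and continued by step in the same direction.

Passing tone.

Approach: by step. Departure: by step, continuing in the same direction.
Stepwise on both sides with no change of direction means the note fills in the space between two different chord tones — a passing tone. (Had it turned back to its starting note it would be a neighbor tone instead.)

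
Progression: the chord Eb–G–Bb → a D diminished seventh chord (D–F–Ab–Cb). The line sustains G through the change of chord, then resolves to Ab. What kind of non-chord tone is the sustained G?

G is a retardation.

The harmony at that moment is D diminished seventh chord (D, F, Ab, Cb); G is not a chord tone.
It is held over (the same pitch as the preceding G) and left by step up to Ab.
Held over from the previous chord and resolving up by step — a retardation.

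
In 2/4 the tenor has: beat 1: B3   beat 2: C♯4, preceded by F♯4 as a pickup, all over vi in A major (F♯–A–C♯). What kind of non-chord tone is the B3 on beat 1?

Appoggiatura.

The harmony at that moment is F♯ minor triad (F♯, A, C♯); B3 is not a chord tone.
It is approached by leap down from F♯4 and left by step up to C♯4.
Leap in, step out, metrically accented — an appoggiatura.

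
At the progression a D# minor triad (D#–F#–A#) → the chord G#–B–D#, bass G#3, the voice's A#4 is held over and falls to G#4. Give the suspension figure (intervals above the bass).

At the second chord the bass is G#3. The suspended A#4 lies a ninth above the bass; after resolving down by step to G#4, the interval above the bass becomes an octave.
Suspension figures are named by those two intervals: 9–8.

9–8 suspension.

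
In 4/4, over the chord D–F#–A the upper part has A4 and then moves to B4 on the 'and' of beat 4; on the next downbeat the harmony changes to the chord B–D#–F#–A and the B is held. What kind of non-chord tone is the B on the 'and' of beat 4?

Anticipation.

The harmony at that moment is D major triad (D, F#, A); B4 is not a chord tone.
It is approached by step up from A4 and then sustained as the same pitch into the next harmony.
Arriving early and becoming a chord tone when the harmony changes — an anticipation.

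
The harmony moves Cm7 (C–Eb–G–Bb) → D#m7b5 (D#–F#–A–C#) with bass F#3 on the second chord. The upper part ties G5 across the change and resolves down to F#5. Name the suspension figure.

At the second chord the bass is F#3. The suspended G5 lies a ninth above the bass; after resolving down by step to F#5, the interval above the bass becomes an octave.
Suspension figures are named by those two intervals: 9–8.

9–8 suspension.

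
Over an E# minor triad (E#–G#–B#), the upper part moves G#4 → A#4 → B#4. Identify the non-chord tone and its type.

A#4 is a passing tone.

The harmony at that moment is E# minor triad (E#, G#, B#); A#4 is not a chord tone.
It is approached by step up from G#4 and left by step up to B#4.
Step in, step out in the same direction — a passing tone.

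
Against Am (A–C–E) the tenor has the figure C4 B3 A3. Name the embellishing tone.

B3 is a passing tone.

The harmony at that moment is A minor triad (A, C, E); B3 is not a chord tone.
It is approached by step down from C4 and left by step down to A3.
Step in, step out in the same direction — a passing tone.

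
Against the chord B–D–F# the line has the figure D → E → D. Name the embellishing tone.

E is a neighbor tone.

The harmony at that moment is B minor triad (B, D, F#); E is not a chord tone.
It is approached by step up from D and left by step down to D.
Step away and step back to the same note — a neighbor tone (upper neighbor).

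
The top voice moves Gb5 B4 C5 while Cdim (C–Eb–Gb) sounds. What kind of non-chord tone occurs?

The harmony at that moment is C diminished triad (C, Eb, Gb); B4 is not a chord tone.
It is approached by leap down from Gb5 and left by step up to C5.
Leap in, step out — an appoggiatura.

B4 is an appoggiatura.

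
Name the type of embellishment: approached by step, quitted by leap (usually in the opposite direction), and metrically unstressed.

Escape tone.

Approach: by step. Departure: by leap. Metric position: weak.
Step in, leap out, from a weak position — an escape tone (échappée). (It is the mirror image of the appoggiatura, which leaps in and steps out on a strong beat.)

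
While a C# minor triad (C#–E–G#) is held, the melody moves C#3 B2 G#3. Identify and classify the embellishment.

B2 is an escape tone.

The harmony at that moment is C# minor triad (C#, E, G#); B2 is not a chord tone.
It is approached by step down from C#3 and left by leap up to G#3.
Step in, leap out — an escape tone.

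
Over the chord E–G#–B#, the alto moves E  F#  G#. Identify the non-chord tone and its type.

The harmony at that moment is E augmented triad (E, G#, B#); F# is not a chord tone.
It is approached by step up from E and left by step up to G#.
Step in, step out in the same direction — a passing tone.

F# is a passing tone.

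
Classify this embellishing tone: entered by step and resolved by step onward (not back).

Approach: by step. Departure: by step, continuing in the same direction.
Stepwise on both sides with no change of direction means the note fills in the space between two different chord tones — a passing tone. (Had it turned back to its starting note it would be a neighbor tone instead.)

Passing tone.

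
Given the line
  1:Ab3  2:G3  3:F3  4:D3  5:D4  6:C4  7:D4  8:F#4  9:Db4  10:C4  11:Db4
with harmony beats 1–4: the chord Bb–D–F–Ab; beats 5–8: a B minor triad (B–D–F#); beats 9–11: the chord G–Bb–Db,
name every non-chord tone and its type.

G3 (beat 2) — passing tone; C4 (beat 6) — neighbor tone; C4 (beat 10) — neighbor tone.

The harmony at that moment is Bb dominant seventh chord (Bb, D, F, Ab); G3 is not a chord tone.
It is approached by step down from Ab3 and left by step down to F3.
Step in, step out in the same direction — a passing tone.
The harmony at that moment is B minor triad (B, D, F#); C4 is not a chord tone.
It is approached by step down from D4 and left by step up to D4.
Step away and step back to the same note — a neighbor tone (lower neighbor).
The harmony at that moment is G diminished triad (G, Bb, Db); C4 is not a chord tone.
It is approached by step down from Db4 and left by step up to Db4.
Step away and step back to the same note — a neighbor tone (lower neighbor).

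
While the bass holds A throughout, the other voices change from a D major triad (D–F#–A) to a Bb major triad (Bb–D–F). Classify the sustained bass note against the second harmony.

Pedal tone (pedal point).

The harmony at that moment is Bb major triad (Bb, D, F); A is not a chord tone.
It is held over (the same pitch as the preceding A) and then sustained as the same pitch into the next harmony.
Sustained through a change of harmony — a pedal tone.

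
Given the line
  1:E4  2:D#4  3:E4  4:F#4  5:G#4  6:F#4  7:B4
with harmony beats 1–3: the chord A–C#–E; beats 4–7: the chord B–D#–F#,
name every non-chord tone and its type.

The harmony at that moment is A major triad (A, C#, E); D#4 is not a chord tone.
It is approached by step down from E4 and left by step up to E4.
Step away and step back to the same note — a neighbor tone (lower neighbor).
The harmony at that moment is B major triad (B, D#, F#); G#4 is not a chord tone.
It is approached by step up from F#4 and left by step down to F#4.
Step away and step back to the same note — a neighbor tone (upper neighbor).

D#4 (beat 2) — neighbor tone; G#4 (beat 5) — neighbor tone.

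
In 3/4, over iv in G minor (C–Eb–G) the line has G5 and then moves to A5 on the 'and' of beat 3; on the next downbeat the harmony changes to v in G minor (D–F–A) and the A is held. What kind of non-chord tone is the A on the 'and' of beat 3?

Anticipation.

The harmony at that moment is C minor triad (C, Eb, G); A5 is not a chord tone.
It is approached by step up from G5 and then sustained as the same pitch into the next harmony.
Arriving early and becoming a chord tone when the harmony changes — an anticipation.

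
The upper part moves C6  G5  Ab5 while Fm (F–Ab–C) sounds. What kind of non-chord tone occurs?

The harmony at that moment is F minor triad (F, Ab, C); G5 is not a chord tone.
It is approached by leap down from C6 and left by step up to Ab5.
Leap in, step out — an appoggiatura.

G5 is an appoggiatura.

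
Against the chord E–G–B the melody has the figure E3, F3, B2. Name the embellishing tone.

F3 is an escape tone.

The harmony at that moment is E minor triad (E, G, B); F3 is not a chord tone.
It is approached by step up from E3 and left by leap down to B2.
Step in, leap out — an escape tone.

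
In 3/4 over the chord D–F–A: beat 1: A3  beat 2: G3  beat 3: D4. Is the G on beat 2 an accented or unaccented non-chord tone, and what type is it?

Unaccented escape tone.

The harmony at that moment is D minor triad (D, F, A); G3 is not a chord tone.
It is approached by step down from A3 and left by leap up to D4.
Step in, leap out — an escape tone.
It falls on a weak beat, so it is unaccented.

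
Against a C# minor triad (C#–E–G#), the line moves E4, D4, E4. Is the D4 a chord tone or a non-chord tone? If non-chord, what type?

The harmony at that moment is C# minor triad (C#, E, G#); D4 is not a chord tone.
It is approached by step down from E4 and left by step up to E4.
Step away and step back to the same note — a neighbor tone (lower neighbor).

Non-chord tone — a neighbor tone.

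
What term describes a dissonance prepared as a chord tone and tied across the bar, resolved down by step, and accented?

Suspension.

Approach: by preparation — the pitch is first a chord tone, then held (tied or repeated) while the harmony changes under it. Departure: down by step. Metric position: strong.
A prepared dissonance that resolves downward by step — a suspension. (The same figure resolving upward would be a retardation.)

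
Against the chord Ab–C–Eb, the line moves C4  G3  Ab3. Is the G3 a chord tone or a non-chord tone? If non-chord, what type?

Non-chord tone — an appoggiatura.

The harmony at that moment is Ab major triad (Ab, C, Eb); G3 is not a chord tone.
It is approached by leap down from C4 and left by step up to Ab3.
Leap in, step out — an appoggiatura.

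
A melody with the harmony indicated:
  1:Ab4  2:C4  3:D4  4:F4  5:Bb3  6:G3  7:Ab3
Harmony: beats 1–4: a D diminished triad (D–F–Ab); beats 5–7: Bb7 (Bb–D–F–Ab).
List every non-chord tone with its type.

C4 (beat 2) — appoggiatura; G3 (beat 6) — appoggiatura.

The harmony at that moment is D diminished triad (D, F, Ab); C4 is not a chord tone.
It is approached by leap down from Ab4 and left by step up to D4.
Leap in, step out — an appoggiatura.
The harmony at that moment is Bb dominant seventh chord (Bb, D, F, Ab); G3 is not a chord tone.
It is approached by leap down from Bb3 and left by step up to Ab3.
Leap in, step out — an appoggiatura.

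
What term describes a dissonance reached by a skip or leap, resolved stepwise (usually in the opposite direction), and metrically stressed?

Appoggiatura.

Approach: by leap. Departure: by step. Metric position: strong.
Leap in, step out, in a metrically strong position — an appoggiatura. (It is the mirror image of the escape tone, which steps in and leaps out from a weak position.)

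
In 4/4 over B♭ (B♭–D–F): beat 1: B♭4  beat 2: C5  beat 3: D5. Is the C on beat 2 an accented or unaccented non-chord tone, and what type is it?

Unaccented passing tone.

The harmony at that moment is B♭ major triad (B♭, D, F); C5 is not a chord tone.
It is approached by step up from B♭4 and left by step up to D5.
Step in, step out in the same direction — a passing tone.
It falls on a weak beat, so it is unaccented.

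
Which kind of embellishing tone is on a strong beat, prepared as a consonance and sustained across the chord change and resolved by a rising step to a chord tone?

Retardation.

Approach: by preparation — the pitch is first a chord tone, then held (tied or repeated) while the harmony changes under it. Departure: up by step. Metric position: strong.
A prepared dissonance that resolves upward by step — a retardation. (The same figure resolving downward would be a suspension.)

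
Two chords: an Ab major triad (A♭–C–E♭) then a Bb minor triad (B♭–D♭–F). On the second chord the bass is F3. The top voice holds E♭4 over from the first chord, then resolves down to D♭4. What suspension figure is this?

At the second chord the bass is F3. The suspended E♭4 lies a seventh above the bass; after resolving down by step to D♭4, the interval above the bass becomes a sixth.
Suspension figures are named by those two intervals: 7–6.

7–6 suspension.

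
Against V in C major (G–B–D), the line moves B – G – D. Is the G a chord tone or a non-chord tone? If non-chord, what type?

Chord tone (the root of G major triad).

G major triad contains G, B, D; G is the root, so it is a chord tone.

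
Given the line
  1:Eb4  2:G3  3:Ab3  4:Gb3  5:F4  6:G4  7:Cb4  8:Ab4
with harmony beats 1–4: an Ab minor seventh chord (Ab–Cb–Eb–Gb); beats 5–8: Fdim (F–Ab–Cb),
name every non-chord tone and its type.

G3 (beat 2) — appoggiatura; G4 (beat 6) — escape tone.

The harmony at that moment is Ab minor seventh chord (Ab, Cb, Eb, Gb); G3 is not a chord tone.
It is approached by leap down from Eb4 and left by step up to Ab3.
Leap in, step out — an appoggiatura.
The harmony at that moment is F diminished triad (F, Ab, Cb); G4 is not a chord tone.
It is approached by step up from F4 and left by leap down to Cb4.
Step in, leap out — an escape tone.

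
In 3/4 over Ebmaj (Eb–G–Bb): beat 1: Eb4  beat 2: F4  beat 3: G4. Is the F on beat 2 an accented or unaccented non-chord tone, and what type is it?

Unaccented passing tone.

The harmony at that moment is Eb major triad (Eb, G, Bb); F4 is not a chord tone.
It is approached by step up from Eb4 and left by step up to G4.
Step in, step out in the same direction — a passing tone.
It falls on a weak beat, so it is unaccented.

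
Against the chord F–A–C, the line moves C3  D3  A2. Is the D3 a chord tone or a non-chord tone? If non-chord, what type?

The harmony at that moment is F major triad (F, A, C); D3 is not a chord tone.
It is approached by step up from C3 and left by leap down to A2.
Step in, leap out — an escape tone.

Non-chord tone — an escape tone.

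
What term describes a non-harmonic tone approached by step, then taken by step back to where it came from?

Approach: by step. Departure: by step in the opposite direction, back to the starting pitch.
Stepwise on both sides but reversing to return to the same chord tone — a neighbor tone. (Had it continued onward in the same direction it would be a passing tone instead.)

Neighbor tone.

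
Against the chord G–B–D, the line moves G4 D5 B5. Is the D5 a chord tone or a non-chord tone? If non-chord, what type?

G major triad contains G, B, D; D is the fifth, so it is a chord tone.

Chord tone (the fifth of G major triad).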